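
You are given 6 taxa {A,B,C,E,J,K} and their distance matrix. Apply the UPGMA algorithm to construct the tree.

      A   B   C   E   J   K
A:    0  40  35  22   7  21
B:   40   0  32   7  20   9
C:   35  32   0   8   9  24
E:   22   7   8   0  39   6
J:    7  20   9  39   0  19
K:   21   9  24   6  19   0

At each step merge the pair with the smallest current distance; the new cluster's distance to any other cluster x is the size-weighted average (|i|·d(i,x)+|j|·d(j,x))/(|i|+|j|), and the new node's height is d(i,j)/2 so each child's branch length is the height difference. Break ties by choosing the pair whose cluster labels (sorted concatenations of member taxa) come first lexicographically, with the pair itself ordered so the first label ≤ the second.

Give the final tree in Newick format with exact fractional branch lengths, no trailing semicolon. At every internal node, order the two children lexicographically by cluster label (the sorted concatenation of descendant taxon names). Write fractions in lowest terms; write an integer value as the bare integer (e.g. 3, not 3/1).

((A:7/2,J:7/2):149/16,((B:4,(E:3,K:3):1):20/3,C:32/3):103/48)

step 1: merge (E,K) at d=6; branch lengths E→3, K→3; new cluster EK
  updated: d(A,EK)=43/2, d(B,EK)=8, d(C,EK)=16, d(EK,J)=29
step 2: merge (A,J) at d=7; branch lengths A→7/2, J→7/2; new cluster AJ
  updated: d(AJ,B)=30, d(AJ,C)=22, d(AJ,EK)=101/4
step 3: merge (B,EK) at d=8; branch lengths B→4, EK→1; new cluster BEK
  updated: d(AJ,BEK)=161/6, d(BEK,C)=64/3
step 4: merge (BEK,C) at d=64/3; branch lengths BEK→20/3, C→32/3; new cluster BCEK
  updated: d(AJ,BCEK)=205/8
step 5: merge (AJ,BCEK) at d=205/8; branch lengths AJ→149/16, BCEK→103/48; new cluster ABCEJK
final tree: ((A:7/2,J:7/2):149/16,((B:4,(E:3,K:3):1):20/3,C:32/3):103/48)
total length: 1123/24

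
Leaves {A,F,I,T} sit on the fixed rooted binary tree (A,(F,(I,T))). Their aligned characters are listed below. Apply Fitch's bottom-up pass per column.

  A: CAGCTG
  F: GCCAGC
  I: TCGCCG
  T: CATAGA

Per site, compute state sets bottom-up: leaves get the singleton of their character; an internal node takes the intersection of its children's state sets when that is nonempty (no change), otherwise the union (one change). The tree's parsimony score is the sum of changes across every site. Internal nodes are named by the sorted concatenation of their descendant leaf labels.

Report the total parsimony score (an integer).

12

IT@0: {T} ∪ {C} = {C,T} (union, +1)
FIT@0: {G} ∪ {C,T} = {C,G,T} (union, +1)
AFIT@0: {C} ∩ {C,G,T} = {C} (intersection, +0)
IT@1: {C} ∪ {A} = {A,C} (union, +1)
FIT@1: {C} ∩ {A,C} = {C} (intersection, +0)
AFIT@1: {A} ∪ {C} = {A,C} (union, +1)
IT@2: {G} ∪ {T} = {G,T} (union, +1)
FIT@2: {C} ∪ {G,T} = {C,G,T} (union, +1)
AFIT@2: {G} ∩ {C,G,T} = {G} (intersection, +0)
IT@3: {C} ∪ {A} = {A,C} (union, +1)
FIT@3: {A} ∩ {A,C} = {A} (intersection, +0)
AFIT@3: {C} ∪ {A} = {A,C} (union, +1)
IT@4: {C} ∪ {G} = {C,G} (union, +1)
FIT@4: {G} ∩ {C,G} = {G} (intersection, +0)
AFIT@4: {T} ∪ {G} = {G,T} (union, +1)
IT@5: {G} ∪ {A} = {A,G} (union, +1)
FIT@5: {C} ∪ {A,G} = {A,C,G} (union, +1)
AFIT@5: {G} ∩ {A,C,G} = {G} (intersection, +0)
per-site changes: [2, 2, 2, 2, 2, 2]; total = 12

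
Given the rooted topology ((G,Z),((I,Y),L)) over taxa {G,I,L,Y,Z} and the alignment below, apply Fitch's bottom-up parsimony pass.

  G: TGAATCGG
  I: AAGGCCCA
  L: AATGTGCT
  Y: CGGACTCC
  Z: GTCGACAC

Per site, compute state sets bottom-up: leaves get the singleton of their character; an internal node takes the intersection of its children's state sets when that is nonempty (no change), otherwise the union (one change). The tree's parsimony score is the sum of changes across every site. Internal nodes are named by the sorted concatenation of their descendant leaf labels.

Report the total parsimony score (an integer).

[col 0] GZ: children G:{T}, Z:{G} ∪→ {G,T}; cost 1
[col 0] IY: children I:{A}, Y:{C} ∪→ {A,C}; cost 1
[col 0] ILY: children IY:{A,C}, L:{A} ∩→ {A}; cost 0
[col 0] GILYZ: children GZ:{G,T}, ILY:{A} ∪→ {A,G,T}; cost 1
[col 1] GZ: children G:{G}, Z:{T} ∪→ {G,T}; cost 1
[col 1] IY: children I:{A}, Y:{G} ∪→ {A,G}; cost 1
[col 1] ILY: children IY:{A,G}, L:{A} ∩→ {A}; cost 0
[col 1] GILYZ: children GZ:{G,T}, ILY:{A} ∪→ {A,G,T}; cost 1
[col 2] GZ: children G:{A}, Z:{C} ∪→ {A,C}; cost 1
[col 2] IY: children I:{G}, Y:{G} ∩→ {G}; cost 0
[col 2] ILY: children IY:{G}, L:{T} ∪→ {G,T}; cost 1
[col 2] GILYZ: children GZ:{A,C}, ILY:{G,T} ∪→ {A,C,G,T}; cost 1
[col 3] GZ: children G:{A}, Z:{G} ∪→ {A,G}; cost 1
[col 3] IY: children I:{G}, Y:{A} ∪→ {A,G}; cost 1
[col 3] ILY: children IY:{A,G}, L:{G} ∩→ {G}; cost 0
[col 3] GILYZ: children GZ:{A,G}, ILY:{G} ∩→ {G}; cost 0
[col 4] GZ: children G:{T}, Z:{A} ∪→ {A,T}; cost 1
[col 4] IY: children I:{C}, Y:{C} ∩→ {C}; cost 0
[col 4] ILY: children IY:{C}, L:{T} ∪→ {C,T}; cost 1
[col 4] GILYZ: children GZ:{A,T}, ILY:{C,T} ∩→ {T}; cost 0
[col 5] GZ: children G:{C}, Z:{C} ∩→ {C}; cost 0
[col 5] IY: children I:{C}, Y:{T} ∪→ {C,T}; cost 1
[col 5] ILY: children IY:{C,T}, L:{G} ∪→ {C,G,T}; cost 1
[col 5] GILYZ: children GZ:{C}, ILY:{C,G,T} ∩→ {C}; cost 0
[col 6] GZ: children G:{G}, Z:{A} ∪→ {A,G}; cost 1
[col 6] IY: children I:{C}, Y:{C} ∩→ {C}; cost 0
[col 6] ILY: children IY:{C}, L:{C} ∩→ {C}; cost 0
[col 6] GILYZ: children GZ:{A,G}, ILY:{C} ∪→ {A,C,G}; cost 1
[col 7] GZ: children G:{G}, Z:{C} ∪→ {C,G}; cost 1
[col 7] IY: children I:{A}, Y:{C} ∪→ {A,C}; cost 1
[col 7] ILY: children IY:{A,C}, L:{T} ∪→ {A,C,T}; cost 1
[col 7] GILYZ: children GZ:{C,G}, ILY:{A,C,T} ∩→ {C}; cost 0
per-site changes: [3, 3, 3, 2, 2, 2, 2, 3]; total = 20

20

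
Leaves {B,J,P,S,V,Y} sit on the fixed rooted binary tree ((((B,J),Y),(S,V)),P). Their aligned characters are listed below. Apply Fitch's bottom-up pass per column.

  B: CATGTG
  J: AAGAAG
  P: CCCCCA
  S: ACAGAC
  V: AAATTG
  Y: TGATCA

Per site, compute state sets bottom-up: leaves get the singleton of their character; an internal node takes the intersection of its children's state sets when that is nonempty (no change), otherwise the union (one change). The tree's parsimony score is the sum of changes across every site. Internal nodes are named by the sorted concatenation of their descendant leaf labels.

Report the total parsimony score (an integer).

[col 0] BJ: children B:{C}, J:{A} ∪→ {A,C}; cost 1
[col 0] BJY: children BJ:{A,C}, Y:{T} ∪→ {A,C,T}; cost 1
[col 0] SV: children S:{A}, V:{A} ∩→ {A}; cost 0
[col 0] BJSVY: children BJY:{A,C,T}, SV:{A} ∩→ {A}; cost 0
[col 0] BJPSVY: children BJSVY:{A}, P:{C} ∪→ {A,C}; cost 1
[col 1] BJ: children B:{A}, J:{A} ∩→ {A}; cost 0
[col 1] BJY: children BJ:{A}, Y:{G} ∪→ {A,G}; cost 1
[col 1] SV: children S:{C}, V:{A} ∪→ {A,C}; cost 1
[col 1] BJSVY: children BJY:{A,G}, SV:{A,C} ∩→ {A}; cost 0
[col 1] BJPSVY: children BJSVY:{A}, P:{C} ∪→ {A,C}; cost 1
[col 2] BJ: children B:{T}, J:{G} ∪→ {G,T}; cost 1
[col 2] BJY: children BJ:{G,T}, Y:{A} ∪→ {A,G,T}; cost 1
[col 2] SV: children S:{A}, V:{A} ∩→ {A}; cost 0
[col 2] BJSVY: children BJY:{A,G,T}, SV:{A} ∩→ {A}; cost 0
[col 2] BJPSVY: children BJSVY:{A}, P:{C} ∪→ {A,C}; cost 1
[col 3] BJ: children B:{G}, J:{A} ∪→ {A,G}; cost 1
[col 3] BJY: children BJ:{A,G}, Y:{T} ∪→ {A,G,T}; cost 1
[col 3] SV: children S:{G}, V:{T} ∪→ {G,T}; cost 1
[col 3] BJSVY: children BJY:{A,G,T}, SV:{G,T} ∩→ {G,T}; cost 0
[col 3] BJPSVY: children BJSVY:{G,T}, P:{C} ∪→ {C,G,T}; cost 1
[col 4] BJ: children B:{T}, J:{A} ∪→ {A,T}; cost 1
[col 4] BJY: children BJ:{A,T}, Y:{C} ∪→ {A,C,T}; cost 1
[col 4] SV: children S:{A}, V:{T} ∪→ {A,T}; cost 1
[col 4] BJSVY: children BJY:{A,C,T}, SV:{A,T} ∩→ {A,T}; cost 0
[col 4] BJPSVY: children BJSVY:{A,T}, P:{C} ∪→ {A,C,T}; cost 1
[col 5] BJ: children B:{G}, J:{G} ∩→ {G}; cost 0
[col 5] BJY: children BJ:{G}, Y:{A} ∪→ {A,G}; cost 1
[col 5] SV: children S:{C}, V:{G} ∪→ {C,G}; cost 1
[col 5] BJSVY: children BJY:{A,G}, SV:{C,G} ∩→ {G}; cost 0
[col 5] BJPSVY: children BJSVY:{G}, P:{A} ∪→ {A,G}; cost 1
per-site changes: [3, 3, 3, 4, 4, 3]; total = 20

20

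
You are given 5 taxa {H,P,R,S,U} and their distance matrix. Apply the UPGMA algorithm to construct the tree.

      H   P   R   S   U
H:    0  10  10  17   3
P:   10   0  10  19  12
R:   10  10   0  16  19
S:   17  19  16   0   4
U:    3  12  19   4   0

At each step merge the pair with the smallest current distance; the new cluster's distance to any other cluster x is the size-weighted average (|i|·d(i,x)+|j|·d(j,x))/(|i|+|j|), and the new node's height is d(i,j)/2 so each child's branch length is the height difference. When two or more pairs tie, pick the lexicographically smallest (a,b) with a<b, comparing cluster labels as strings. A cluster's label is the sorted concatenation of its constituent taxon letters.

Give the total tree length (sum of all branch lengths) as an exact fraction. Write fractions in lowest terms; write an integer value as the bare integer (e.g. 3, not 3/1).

1. join H+U (d=3) ⇒ HU; edges |H|=3/2, |U|=3/2
  updated: d(HU,P)=11, d(HU,R)=29/2, d(HU,S)=21/2
2. join P+R (d=10) ⇒ PR; edges |P|=5, |R|=5
  updated: d(HU,PR)=51/4, d(PR,S)=35/2
3. join HU+S (d=21/2) ⇒ HSU; edges |HU|=15/4, |S|=21/4
  updated: d(HSU,PR)=43/3
4. join HSU+PR (d=43/3) ⇒ HPRSU; edges |HSU|=23/12, |PR|=13/6
final tree: (((H:3/2,U:3/2):15/4,S:21/4):23/12,(P:5,R:5):13/6)
total length: 313/12

313/12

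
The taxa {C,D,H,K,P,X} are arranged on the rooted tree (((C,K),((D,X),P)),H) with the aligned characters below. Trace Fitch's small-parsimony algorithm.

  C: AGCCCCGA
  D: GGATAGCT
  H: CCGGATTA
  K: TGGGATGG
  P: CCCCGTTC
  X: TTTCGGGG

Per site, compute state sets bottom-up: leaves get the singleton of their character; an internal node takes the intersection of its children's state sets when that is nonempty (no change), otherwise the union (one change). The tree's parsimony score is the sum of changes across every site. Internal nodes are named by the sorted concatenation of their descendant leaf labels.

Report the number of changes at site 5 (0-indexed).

2

CK@0: {A} ∪ {T} = {A,T} (union, +1)
DX@0: {G} ∪ {T} = {G,T} (union, +1)
DPX@0: {G,T} ∪ {C} = {C,G,T} (union, +1)
CDKPX@0: {A,T} ∩ {C,G,T} = {T} (intersection, +0)
CDHKPX@0: {T} ∪ {C} = {C,T} (union, +1)
CK@1: {G} ∩ {G} = {G} (intersection, +0)
DX@1: {G} ∪ {T} = {G,T} (union, +1)
DPX@1: {G,T} ∪ {C} = {C,G,T} (union, +1)
CDKPX@1: {G} ∩ {C,G,T} = {G} (intersection, +0)
CDHKPX@1: {G} ∪ {C} = {C,G} (union, +1)
CK@2: {C} ∪ {G} = {C,G} (union, +1)
DX@2: {A} ∪ {T} = {A,T} (union, +1)
DPX@2: {A,T} ∪ {C} = {A,C,T} (union, +1)
CDKPX@2: {C,G} ∩ {A,C,T} = {C} (intersection, +0)
CDHKPX@2: {C} ∪ {G} = {C,G} (union, +1)
CK@3: {C} ∪ {G} = {C,G} (union, +1)
DX@3: {T} ∪ {C} = {C,T} (union, +1)
DPX@3: {C,T} ∩ {C} = {C} (intersection, +0)
CDKPX@3: {C,G} ∩ {C} = {C} (intersection, +0)
CDHKPX@3: {C} ∪ {G} = {C,G} (union, +1)
CK@4: {C} ∪ {A} = {A,C} (union, +1)
DX@4: {A} ∪ {G} = {A,G} (union, +1)
DPX@4: {A,G} ∩ {G} = {G} (intersection, +0)
CDKPX@4: {A,C} ∪ {G} = {A,C,G} (union, +1)
CDHKPX@4: {A,C,G} ∩ {A} = {A} (intersection, +0)
CK@5: {C} ∪ {T} = {C,T} (union, +1)
DX@5: {G} ∩ {G} = {G} (intersection, +0)
DPX@5: {G} ∪ {T} = {G,T} (union, +1)
CDKPX@5: {C,T} ∩ {G,T} = {T} (intersection, +0)
CDHKPX@5: {T} ∩ {T} = {T} (intersection, +0)
CK@6: {G} ∩ {G} = {G} (intersection, +0)
DX@6: {C} ∪ {G} = {C,G} (union, +1)
DPX@6: {C,G} ∪ {T} = {C,G,T} (union, +1)
CDKPX@6: {G} ∩ {C,G,T} = {G} (intersection, +0)
CDHKPX@6: {G} ∪ {T} = {G,T} (union, +1)
CK@7: {A} ∪ {G} = {A,G} (union, +1)
DX@7: {T} ∪ {G} = {G,T} (union, +1)
DPX@7: {G,T} ∪ {C} = {C,G,T} (union, +1)
CDKPX@7: {A,G} ∩ {C,G,T} = {G} (intersection, +0)
CDHKPX@7: {G} ∪ {A} = {A,G} (union, +1)
per-site changes: [4, 3, 4, 3, 3, 2, 3, 4]; total = 26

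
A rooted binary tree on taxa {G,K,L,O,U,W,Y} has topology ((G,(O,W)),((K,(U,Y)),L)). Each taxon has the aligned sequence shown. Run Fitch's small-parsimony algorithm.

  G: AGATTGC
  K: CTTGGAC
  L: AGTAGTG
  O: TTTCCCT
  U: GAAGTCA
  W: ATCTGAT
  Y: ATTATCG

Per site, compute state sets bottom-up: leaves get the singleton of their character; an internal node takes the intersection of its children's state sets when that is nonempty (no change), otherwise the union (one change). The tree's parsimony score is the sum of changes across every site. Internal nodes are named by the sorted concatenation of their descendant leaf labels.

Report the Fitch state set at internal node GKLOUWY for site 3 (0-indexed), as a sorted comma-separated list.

OW@0: {T} ∪ {A} = {A,T} (union, +1)
GOW@0: {A} ∩ {A,T} = {A} (intersection, +0)
UY@0: {G} ∪ {A} = {A,G} (union, +1)
KUY@0: {C} ∪ {A,G} = {A,C,G} (union, +1)
KLUY@0: {A,C,G} ∩ {A} = {A} (intersection, +0)
GKLOUWY@0: {A} ∩ {A} = {A} (intersection, +0)
OW@1: {T} ∩ {T} = {T} (intersection, +0)
GOW@1: {G} ∪ {T} = {G,T} (union, +1)
UY@1: {A} ∪ {T} = {A,T} (union, +1)
KUY@1: {T} ∩ {A,T} = {T} (intersection, +0)
KLUY@1: {T} ∪ {G} = {G,T} (union, +1)
GKLOUWY@1: {G,T} ∩ {G,T} = {G,T} (intersection, +0)
OW@2: {T} ∪ {C} = {C,T} (union, +1)
GOW@2: {A} ∪ {C,T} = {A,C,T} (union, +1)
UY@2: {A} ∪ {T} = {A,T} (union, +1)
KUY@2: {T} ∩ {A,T} = {T} (intersection, +0)
KLUY@2: {T} ∩ {T} = {T} (intersection, +0)
GKLOUWY@2: {A,C,T} ∩ {T} = {T} (intersection, +0)
OW@3: {C} ∪ {T} = {C,T} (union, +1)
GOW@3: {T} ∩ {C,T} = {T} (intersection, +0)
UY@3: {G} ∪ {A} = {A,G} (union, +1)
KUY@3: {G} ∩ {A,G} = {G} (intersection, +0)
KLUY@3: {G} ∪ {A} = {A,G} (union, +1)
GKLOUWY@3: {T} ∪ {A,G} = {A,G,T} (union, +1)
OW@4: {C} ∪ {G} = {C,G} (union, +1)
GOW@4: {T} ∪ {C,G} = {C,G,T} (union, +1)
UY@4: {T} ∩ {T} = {T} (intersection, +0)
KUY@4: {G} ∪ {T} = {G,T} (union, +1)
KLUY@4: {G,T} ∩ {G} = {G} (intersection, +0)
GKLOUWY@4: {C,G,T} ∩ {G} = {G} (intersection, +0)
OW@5: {C} ∪ {A} = {A,C} (union, +1)
GOW@5: {G} ∪ {A,C} = {A,C,G} (union, +1)
UY@5: {C} ∩ {C} = {C} (intersection, +0)
KUY@5: {A} ∪ {C} = {A,C} (union, +1)
KLUY@5: {A,C} ∪ {T} = {A,C,T} (union, +1)
GKLOUWY@5: {A,C,G} ∩ {A,C,T} = {A,C} (intersection, +0)
OW@6: {T} ∩ {T} = {T} (intersection, +0)
GOW@6: {C} ∪ {T} = {C,T} (union, +1)
UY@6: {A} ∪ {G} = {A,G} (union, +1)
KUY@6: {C} ∪ {A,G} = {A,C,G} (union, +1)
KLUY@6: {A,C,G} ∩ {G} = {G} (intersection, +0)
GKLOUWY@6: {C,T} ∪ {G} = {C,G,T} (union, +1)
per-site changes: [3, 3, 3, 4, 3, 4, 4]; total = 24

A,G,T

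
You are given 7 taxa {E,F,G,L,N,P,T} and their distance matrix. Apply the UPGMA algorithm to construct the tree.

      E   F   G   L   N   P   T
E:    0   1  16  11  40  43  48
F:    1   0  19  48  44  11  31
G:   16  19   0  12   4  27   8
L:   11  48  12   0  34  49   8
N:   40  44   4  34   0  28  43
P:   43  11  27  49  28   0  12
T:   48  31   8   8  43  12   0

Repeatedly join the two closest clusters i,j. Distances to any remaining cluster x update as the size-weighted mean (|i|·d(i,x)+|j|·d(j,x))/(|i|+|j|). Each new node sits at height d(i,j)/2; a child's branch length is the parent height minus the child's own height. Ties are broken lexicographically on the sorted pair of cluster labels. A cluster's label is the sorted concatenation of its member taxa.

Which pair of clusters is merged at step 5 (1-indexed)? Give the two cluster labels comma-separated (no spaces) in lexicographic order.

EF,P

iteration 1: select E,F (d=1); attach at lengths (1/2, 1/2); label the merged cluster EF
  updated: d(EF,G)=35/2, d(EF,L)=59/2, d(EF,N)=42, d(EF,P)=27, d(EF,T)=79/2
iteration 2: select G,N (d=4); attach at lengths (2, 2); label the merged cluster GN
  updated: d(EF,GN)=119/4, d(GN,L)=23, d(GN,P)=55/2, d(GN,T)=51/2
iteration 3: select L,T (d=8); attach at lengths (4, 4); label the merged cluster LT
  updated: d(EF,LT)=69/2, d(GN,LT)=97/4, d(LT,P)=61/2
iteration 4: select GN,LT (d=97/4); attach at lengths (81/8, 65/8); label the merged cluster GLNT
  updated: d(EF,GLNT)=257/8, d(GLNT,P)=29
iteration 5: select EF,P (d=27); attach at lengths (13, 27/2); label the merged cluster EFP
  updated: d(EFP,GLNT)=373/12
iteration 6: select EFP,GLNT (d=373/12); attach at lengths (49/24, 41/12); label the merged cluster EFGLNPT
final tree: (((E:1/2,F:1/2):13,P:27/2):49/24,((G:2,N:2):81/8,(L:4,T:4):65/8):41/12)
total length: 1517/24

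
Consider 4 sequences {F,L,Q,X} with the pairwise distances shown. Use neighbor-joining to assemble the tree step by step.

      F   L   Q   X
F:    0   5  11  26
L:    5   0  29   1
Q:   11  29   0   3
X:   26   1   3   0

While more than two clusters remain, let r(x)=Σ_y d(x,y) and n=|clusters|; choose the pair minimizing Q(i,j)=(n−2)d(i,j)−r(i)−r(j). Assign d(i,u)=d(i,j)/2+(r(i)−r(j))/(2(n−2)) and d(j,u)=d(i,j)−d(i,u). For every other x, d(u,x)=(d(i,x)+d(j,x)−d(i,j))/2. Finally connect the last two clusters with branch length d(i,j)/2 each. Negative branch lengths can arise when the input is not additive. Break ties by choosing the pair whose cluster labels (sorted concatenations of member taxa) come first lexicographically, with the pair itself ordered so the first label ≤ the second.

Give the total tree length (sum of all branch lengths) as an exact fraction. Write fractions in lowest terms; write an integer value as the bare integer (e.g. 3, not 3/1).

83/4

step 1: merge (F,L) at d=5, Q=-67; branch lengths F→17/4, L→3/4; new cluster FL
  updated: d(FL,Q)=35/2, d(FL,X)=11
step 2: merge (FL,Q) at d=35/2, Q=-63/2; branch lengths FL→51/4, Q→19/4; new cluster FLQ
  updated: d(FLQ,X)=-7/4
step 3: merge (FLQ,X) at d=-7/4; branch lengths FLQ→-7/8, X→-7/8; new cluster FLQX
final tree: (((F:17/4,L:3/4):51/4,Q:19/4):-7/8,X:-7/8)
total length: 83/4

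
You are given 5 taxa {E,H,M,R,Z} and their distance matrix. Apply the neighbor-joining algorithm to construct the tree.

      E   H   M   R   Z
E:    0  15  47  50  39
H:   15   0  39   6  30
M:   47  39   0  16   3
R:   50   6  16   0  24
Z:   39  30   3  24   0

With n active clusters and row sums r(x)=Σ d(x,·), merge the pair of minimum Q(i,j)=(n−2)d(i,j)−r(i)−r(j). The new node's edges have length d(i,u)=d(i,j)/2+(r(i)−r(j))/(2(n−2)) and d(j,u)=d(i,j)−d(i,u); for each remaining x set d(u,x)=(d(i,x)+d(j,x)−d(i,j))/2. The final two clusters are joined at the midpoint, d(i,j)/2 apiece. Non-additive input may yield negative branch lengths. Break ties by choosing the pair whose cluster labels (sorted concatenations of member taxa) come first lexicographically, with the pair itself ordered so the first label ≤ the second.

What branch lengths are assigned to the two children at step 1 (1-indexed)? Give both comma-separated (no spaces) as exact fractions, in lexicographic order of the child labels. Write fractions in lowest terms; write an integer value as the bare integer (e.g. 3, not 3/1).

53/3,-8/3

iteration 1: select E,H (d=15, Q=-196); attach at lengths (53/3, -8/3); label the merged cluster EH
  updated: d(EH,M)=71/2, d(EH,R)=41/2, d(EH,Z)=27
iteration 2: select EH,R (d=41/2, Q=-205/2); attach at lengths (127/8, 37/8); label the merged cluster EHR
  updated: d(EHR,M)=31/2, d(EHR,Z)=61/4
iteration 3: select EHR,M (d=31/2, Q=-135/4); attach at lengths (111/8, 13/8); label the merged cluster EHMR
  updated: d(EHMR,Z)=11/8
iteration 4: select EHMR,Z (d=11/8); attach at lengths (11/16, 11/16); label the merged cluster EHMRZ
final tree: ((((E:53/3,H:-8/3):127/8,R:37/8):111/8,M:13/8):11/16,Z:11/16)
total length: 419/8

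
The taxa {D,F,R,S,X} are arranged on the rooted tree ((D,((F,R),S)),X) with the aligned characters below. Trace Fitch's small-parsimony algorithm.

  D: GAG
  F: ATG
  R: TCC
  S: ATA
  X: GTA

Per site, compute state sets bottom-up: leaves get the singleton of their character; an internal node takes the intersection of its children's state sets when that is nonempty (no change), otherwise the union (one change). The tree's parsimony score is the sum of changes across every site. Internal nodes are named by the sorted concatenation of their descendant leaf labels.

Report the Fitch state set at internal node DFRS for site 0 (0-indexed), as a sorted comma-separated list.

A,G

site 0, node FR: F={A} ∪ R={T} → {A,T} (+1)
site 0, node FRS: FR={A,T} ∩ S={A} → {A} (+0)
site 0, node DFRS: D={G} ∪ FRS={A} → {A,G} (+1)
site 0, node DFRSX: DFRS={A,G} ∩ X={G} → {G} (+0)
site 1, node FR: F={T} ∪ R={C} → {C,T} (+1)
site 1, node FRS: FR={C,T} ∩ S={T} → {T} (+0)
site 1, node DFRS: D={A} ∪ FRS={T} → {A,T} (+1)
site 1, node DFRSX: DFRS={A,T} ∩ X={T} → {T} (+0)
site 2, node FR: F={G} ∪ R={C} → {C,G} (+1)
site 2, node FRS: FR={C,G} ∪ S={A} → {A,C,G} (+1)
site 2, node DFRS: D={G} ∩ FRS={A,C,G} → {G} (+0)
site 2, node DFRSX: DFRS={G} ∪ X={A} → {A,G} (+1)
per-site changes: [2, 2, 3]; total = 7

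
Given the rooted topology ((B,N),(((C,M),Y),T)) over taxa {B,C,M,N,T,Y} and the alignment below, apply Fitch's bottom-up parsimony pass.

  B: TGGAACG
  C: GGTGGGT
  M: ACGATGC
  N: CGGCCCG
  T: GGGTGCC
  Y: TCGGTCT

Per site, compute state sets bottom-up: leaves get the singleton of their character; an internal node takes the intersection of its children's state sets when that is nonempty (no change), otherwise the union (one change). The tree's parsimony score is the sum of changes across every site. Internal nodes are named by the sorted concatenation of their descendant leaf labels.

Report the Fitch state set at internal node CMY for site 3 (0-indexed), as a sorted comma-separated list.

[col 0] BN: children B:{T}, N:{C} ∪→ {C,T}; cost 1
[col 0] CM: children C:{G}, M:{A} ∪→ {A,G}; cost 1
[col 0] CMY: children CM:{A,G}, Y:{T} ∪→ {A,G,T}; cost 1
[col 0] CMTY: children CMY:{A,G,T}, T:{G} ∩→ {G}; cost 0
[col 0] BCMNTY: children BN:{C,T}, CMTY:{G} ∪→ {C,G,T}; cost 1
[col 1] BN: children B:{G}, N:{G} ∩→ {G}; cost 0
[col 1] CM: children C:{G}, M:{C} ∪→ {C,G}; cost 1
[col 1] CMY: children CM:{C,G}, Y:{C} ∩→ {C}; cost 0
[col 1] CMTY: children CMY:{C}, T:{G} ∪→ {C,G}; cost 1
[col 1] BCMNTY: children BN:{G}, CMTY:{C,G} ∩→ {G}; cost 0
[col 2] BN: children B:{G}, N:{G} ∩→ {G}; cost 0
[col 2] CM: children C:{T}, M:{G} ∪→ {G,T}; cost 1
[col 2] CMY: children CM:{G,T}, Y:{G} ∩→ {G}; cost 0
[col 2] CMTY: children CMY:{G}, T:{G} ∩→ {G}; cost 0
[col 2] BCMNTY: children BN:{G}, CMTY:{G} ∩→ {G}; cost 0
[col 3] BN: children B:{A}, N:{C} ∪→ {A,C}; cost 1
[col 3] CM: children C:{G}, M:{A} ∪→ {A,G}; cost 1
[col 3] CMY: children CM:{A,G}, Y:{G} ∩→ {G}; cost 0
[col 3] CMTY: children CMY:{G}, T:{T} ∪→ {G,T}; cost 1
[col 3] BCMNTY: children BN:{A,C}, CMTY:{G,T} ∪→ {A,C,G,T}; cost 1
[col 4] BN: children B:{A}, N:{C} ∪→ {A,C}; cost 1
[col 4] CM: children C:{G}, M:{T} ∪→ {G,T}; cost 1
[col 4] CMY: children CM:{G,T}, Y:{T} ∩→ {T}; cost 0
[col 4] CMTY: children CMY:{T}, T:{G} ∪→ {G,T}; cost 1
[col 4] BCMNTY: children BN:{A,C}, CMTY:{G,T} ∪→ {A,C,G,T}; cost 1
[col 5] BN: children B:{C}, N:{C} ∩→ {C}; cost 0
[col 5] CM: children C:{G}, M:{G} ∩→ {G}; cost 0
[col 5] CMY: children CM:{G}, Y:{C} ∪→ {C,G}; cost 1
[col 5] CMTY: children CMY:{C,G}, T:{C} ∩→ {C}; cost 0
[col 5] BCMNTY: children BN:{C}, CMTY:{C} ∩→ {C}; cost 0
[col 6] BN: children B:{G}, N:{G} ∩→ {G}; cost 0
[col 6] CM: children C:{T}, M:{C} ∪→ {C,T}; cost 1
[col 6] CMY: children CM:{C,T}, Y:{T} ∩→ {T}; cost 0
[col 6] CMTY: children CMY:{T}, T:{C} ∪→ {C,T}; cost 1
[col 6] BCMNTY: children BN:{G}, CMTY:{C,T} ∪→ {C,G,T}; cost 1
per-site changes: [4, 2, 1, 4, 4, 1, 3]; total = 19

G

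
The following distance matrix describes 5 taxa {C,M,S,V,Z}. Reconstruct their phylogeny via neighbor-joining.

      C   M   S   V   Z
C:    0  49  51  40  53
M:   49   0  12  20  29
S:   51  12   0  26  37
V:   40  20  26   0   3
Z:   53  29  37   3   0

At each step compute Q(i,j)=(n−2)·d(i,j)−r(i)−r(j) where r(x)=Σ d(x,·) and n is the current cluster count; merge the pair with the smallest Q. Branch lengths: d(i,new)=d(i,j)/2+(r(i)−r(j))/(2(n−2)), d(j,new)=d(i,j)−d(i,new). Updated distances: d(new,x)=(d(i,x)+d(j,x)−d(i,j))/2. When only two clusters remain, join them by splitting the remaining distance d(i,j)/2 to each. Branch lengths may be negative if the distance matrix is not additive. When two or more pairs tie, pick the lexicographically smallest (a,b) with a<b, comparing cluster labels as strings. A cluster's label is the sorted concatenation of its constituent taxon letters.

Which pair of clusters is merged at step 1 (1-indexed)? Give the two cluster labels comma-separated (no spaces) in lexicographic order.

V,Z

iteration 1: select V,Z (d=3, Q=-202); attach at lengths (-4, 7); label the merged cluster VZ
  updated: d(C,VZ)=45, d(M,VZ)=23, d(S,VZ)=30
iteration 2: select C,VZ (d=45, Q=-153); attach at lengths (137/4, 43/4); label the merged cluster CVZ
  updated: d(CVZ,M)=27/2, d(CVZ,S)=18
iteration 3: select CVZ,M (d=27/2, Q=-87/2); attach at lengths (39/4, 15/4); label the merged cluster CMVZ
  updated: d(CMVZ,S)=33/4
iteration 4: select CMVZ,S (d=33/4); attach at lengths (33/8, 33/8); label the merged cluster CMSVZ
final tree: (((C:137/4,(V:-4,Z:7):43/4):39/4,M:15/4):33/8,S:33/8)
total length: 279/4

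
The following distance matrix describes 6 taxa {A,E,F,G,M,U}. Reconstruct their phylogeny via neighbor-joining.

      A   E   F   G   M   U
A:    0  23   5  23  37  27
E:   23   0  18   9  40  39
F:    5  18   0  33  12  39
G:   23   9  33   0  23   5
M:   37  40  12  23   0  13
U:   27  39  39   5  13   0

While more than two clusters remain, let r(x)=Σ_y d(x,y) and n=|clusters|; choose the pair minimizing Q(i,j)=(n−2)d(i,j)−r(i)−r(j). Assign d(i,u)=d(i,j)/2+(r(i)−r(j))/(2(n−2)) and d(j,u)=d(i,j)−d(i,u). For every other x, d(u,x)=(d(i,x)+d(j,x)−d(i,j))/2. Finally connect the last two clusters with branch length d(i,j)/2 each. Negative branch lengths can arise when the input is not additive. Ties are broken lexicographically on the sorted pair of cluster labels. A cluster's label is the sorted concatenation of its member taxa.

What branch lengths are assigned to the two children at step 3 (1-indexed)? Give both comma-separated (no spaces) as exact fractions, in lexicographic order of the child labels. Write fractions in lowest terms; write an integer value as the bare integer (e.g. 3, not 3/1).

145/16,-13/16

iteration 1: select A,F (d=5, Q=-202); attach at lengths (7/2, 3/2); label the merged cluster AF
  updated: d(AF,E)=18, d(AF,G)=51/2, d(AF,M)=22, d(AF,U)=61/2
iteration 2: select AF,E (d=18, Q=-148); attach at lengths (22/3, 32/3); label the merged cluster AEF
  updated: d(AEF,G)=33/4, d(AEF,M)=22, d(AEF,U)=103/4
iteration 3: select AEF,G (d=33/4, Q=-303/4); attach at lengths (145/16, -13/16); label the merged cluster AEFG
  updated: d(AEFG,M)=147/8, d(AEFG,U)=45/4
iteration 4: select AEFG,M (d=147/8, Q=-341/8); attach at lengths (133/16, 161/16); label the merged cluster AEFGM
  updated: d(AEFGM,U)=47/16
iteration 5: select AEFGM,U (d=47/16); attach at lengths (47/32, 47/32); label the merged cluster AEFGMU
final tree: (((((A:7/2,F:3/2):22/3,E:32/3):145/16,G:-13/16):133/16,M:161/16):47/32,U:47/32)
total length: 841/16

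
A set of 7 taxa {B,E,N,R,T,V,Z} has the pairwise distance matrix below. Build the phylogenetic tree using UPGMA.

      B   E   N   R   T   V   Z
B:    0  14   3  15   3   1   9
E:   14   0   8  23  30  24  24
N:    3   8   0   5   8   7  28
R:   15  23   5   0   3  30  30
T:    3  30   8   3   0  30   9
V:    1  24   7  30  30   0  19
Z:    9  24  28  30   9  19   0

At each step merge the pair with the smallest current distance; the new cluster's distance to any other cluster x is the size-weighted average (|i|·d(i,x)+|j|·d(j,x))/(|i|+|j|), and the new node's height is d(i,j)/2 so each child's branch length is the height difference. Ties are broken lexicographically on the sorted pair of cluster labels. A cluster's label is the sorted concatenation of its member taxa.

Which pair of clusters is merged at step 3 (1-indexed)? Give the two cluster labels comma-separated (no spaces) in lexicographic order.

1. join B+V (d=1) ⇒ BV; edges |B|=1/2, |V|=1/2
  updated: d(BV,E)=19, d(BV,N)=5, d(BV,R)=45/2, d(BV,T)=33/2, d(BV,Z)=14
2. join R+T (d=3) ⇒ RT; edges |R|=3/2, |T|=3/2
  updated: d(BV,RT)=39/2, d(E,RT)=53/2, d(N,RT)=13/2, d(RT,Z)=39/2
3. join BV+N (d=5) ⇒ BNV; edges |BV|=2, |N|=5/2
  updated: d(BNV,E)=46/3, d(BNV,RT)=91/6, d(BNV,Z)=56/3
4. join BNV+RT (d=91/6) ⇒ BNRTV; edges |BNV|=61/12, |RT|=73/12
  updated: d(BNRTV,E)=99/5, d(BNRTV,Z)=19
5. join BNRTV+Z (d=19) ⇒ BNRTVZ; edges |BNRTV|=23/12, |Z|=19/2
  updated: d(BNRTVZ,E)=41/2
6. join BNRTVZ+E (d=41/2) ⇒ BENRTVZ; edges |BNRTVZ|=3/4, |E|=41/4
final tree: (((((B:1/2,V:1/2):2,N:5/2):61/12,(R:3/2,T:3/2):73/12):23/12,Z:19/2):3/4,E:41/4)
total length: 505/12

BV,N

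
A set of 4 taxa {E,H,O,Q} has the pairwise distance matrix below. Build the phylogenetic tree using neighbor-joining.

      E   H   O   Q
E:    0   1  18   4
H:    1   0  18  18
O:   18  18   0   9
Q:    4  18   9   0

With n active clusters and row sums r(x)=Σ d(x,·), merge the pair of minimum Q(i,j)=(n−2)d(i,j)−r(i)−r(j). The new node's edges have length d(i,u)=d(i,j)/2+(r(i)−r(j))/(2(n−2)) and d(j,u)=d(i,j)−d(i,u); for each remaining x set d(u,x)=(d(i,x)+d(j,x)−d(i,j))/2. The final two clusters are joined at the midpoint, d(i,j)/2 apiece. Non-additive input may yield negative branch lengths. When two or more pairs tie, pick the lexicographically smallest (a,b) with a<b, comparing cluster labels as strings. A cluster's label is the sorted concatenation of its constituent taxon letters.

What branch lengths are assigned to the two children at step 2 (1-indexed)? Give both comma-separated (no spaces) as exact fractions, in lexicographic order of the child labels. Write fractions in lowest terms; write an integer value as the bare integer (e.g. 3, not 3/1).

19/2,8

iteration 1: select E,H (d=1, Q=-58); attach at lengths (-3, 4); label the merged cluster EH
  updated: d(EH,O)=35/2, d(EH,Q)=21/2
iteration 2: select EH,O (d=35/2, Q=-37); attach at lengths (19/2, 8); label the merged cluster EHO
  updated: d(EHO,Q)=1
iteration 3: select EHO,Q (d=1); attach at lengths (1/2, 1/2); label the merged cluster EHOQ
final tree: (((E:-3,H:4):19/2,O:8):1/2,Q:1/2)
total length: 39/2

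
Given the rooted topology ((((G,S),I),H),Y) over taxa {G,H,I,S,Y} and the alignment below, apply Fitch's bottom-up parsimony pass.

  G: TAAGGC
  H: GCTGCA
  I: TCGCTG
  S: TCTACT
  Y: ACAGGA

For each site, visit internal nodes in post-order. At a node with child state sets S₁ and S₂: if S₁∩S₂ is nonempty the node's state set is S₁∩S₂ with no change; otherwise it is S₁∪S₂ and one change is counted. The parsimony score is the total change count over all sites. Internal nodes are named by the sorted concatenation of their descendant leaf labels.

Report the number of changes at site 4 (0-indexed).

site 0, node GS: G={T} ∩ S={T} → {T} (+0)
site 0, node GIS: GS={T} ∩ I={T} → {T} (+0)
site 0, node GHIS: GIS={T} ∪ H={G} → {G,T} (+1)
site 0, node GHISY: GHIS={G,T} ∪ Y={A} → {A,G,T} (+1)
site 1, node GS: G={A} ∪ S={C} → {A,C} (+1)
site 1, node GIS: GS={A,C} ∩ I={C} → {C} (+0)
site 1, node GHIS: GIS={C} ∩ H={C} → {C} (+0)
site 1, node GHISY: GHIS={C} ∩ Y={C} → {C} (+0)
site 2, node GS: G={A} ∪ S={T} → {A,T} (+1)
site 2, node GIS: GS={A,T} ∪ I={G} → {A,G,T} (+1)
site 2, node GHIS: GIS={A,G,T} ∩ H={T} → {T} (+0)
site 2, node GHISY: GHIS={T} ∪ Y={A} → {A,T} (+1)
site 3, node GS: G={G} ∪ S={A} → {A,G} (+1)
site 3, node GIS: GS={A,G} ∪ I={C} → {A,C,G} (+1)
site 3, node GHIS: GIS={A,C,G} ∩ H={G} → {G} (+0)
site 3, node GHISY: GHIS={G} ∩ Y={G} → {G} (+0)
site 4, node GS: G={G} ∪ S={C} → {C,G} (+1)
site 4, node GIS: GS={C,G} ∪ I={T} → {C,G,T} (+1)
site 4, node GHIS: GIS={C,G,T} ∩ H={C} → {C} (+0)
site 4, node GHISY: GHIS={C} ∪ Y={G} → {C,G} (+1)
site 5, node GS: G={C} ∪ S={T} → {C,T} (+1)
site 5, node GIS: GS={C,T} ∪ I={G} → {C,G,T} (+1)
site 5, node GHIS: GIS={C,G,T} ∪ H={A} → {A,C,G,T} (+1)
site 5, node GHISY: GHIS={A,C,G,T} ∩ Y={A} → {A} (+0)
per-site changes: [2, 1, 3, 2, 3, 3]; total = 14

3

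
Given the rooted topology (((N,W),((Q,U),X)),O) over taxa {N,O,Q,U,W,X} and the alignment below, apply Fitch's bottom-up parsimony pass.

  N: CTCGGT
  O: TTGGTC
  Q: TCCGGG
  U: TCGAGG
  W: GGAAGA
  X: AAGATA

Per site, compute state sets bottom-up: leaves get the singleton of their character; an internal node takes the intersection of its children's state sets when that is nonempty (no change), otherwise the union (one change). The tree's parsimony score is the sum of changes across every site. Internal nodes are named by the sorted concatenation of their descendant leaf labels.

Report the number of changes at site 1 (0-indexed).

[col 0] NW: children N:{C}, W:{G} ∪→ {C,G}; cost 1
[col 0] QU: children Q:{T}, U:{T} ∩→ {T}; cost 0
[col 0] QUX: children QU:{T}, X:{A} ∪→ {A,T}; cost 1
[col 0] NQUWX: children NW:{C,G}, QUX:{A,T} ∪→ {A,C,G,T}; cost 1
[col 0] NOQUWX: children NQUWX:{A,C,G,T}, O:{T} ∩→ {T}; cost 0
[col 1] NW: children N:{T}, W:{G} ∪→ {G,T}; cost 1
[col 1] QU: children Q:{C}, U:{C} ∩→ {C}; cost 0
[col 1] QUX: children QU:{C}, X:{A} ∪→ {A,C}; cost 1
[col 1] NQUWX: children NW:{G,T}, QUX:{A,C} ∪→ {A,C,G,T}; cost 1
[col 1] NOQUWX: children NQUWX:{A,C,G,T}, O:{T} ∩→ {T}; cost 0
[col 2] NW: children N:{C}, W:{A} ∪→ {A,C}; cost 1
[col 2] QU: children Q:{C}, U:{G} ∪→ {C,G}; cost 1
[col 2] QUX: children QU:{C,G}, X:{G} ∩→ {G}; cost 0
[col 2] NQUWX: children NW:{A,C}, QUX:{G} ∪→ {A,C,G}; cost 1
[col 2] NOQUWX: children NQUWX:{A,C,G}, O:{G} ∩→ {G}; cost 0
[col 3] NW: children N:{G}, W:{A} ∪→ {A,G}; cost 1
[col 3] QU: children Q:{G}, U:{A} ∪→ {A,G}; cost 1
[col 3] QUX: children QU:{A,G}, X:{A} ∩→ {A}; cost 0
[col 3] NQUWX: children NW:{A,G}, QUX:{A} ∩→ {A}; cost 0
[col 3] NOQUWX: children NQUWX:{A}, O:{G} ∪→ {A,G}; cost 1
[col 4] NW: children N:{G}, W:{G} ∩→ {G}; cost 0
[col 4] QU: children Q:{G}, U:{G} ∩→ {G}; cost 0
[col 4] QUX: children QU:{G}, X:{T} ∪→ {G,T}; cost 1
[col 4] NQUWX: children NW:{G}, QUX:{G,T} ∩→ {G}; cost 0
[col 4] NOQUWX: children NQUWX:{G}, O:{T} ∪→ {G,T}; cost 1
[col 5] NW: children N:{T}, W:{A} ∪→ {A,T}; cost 1
[col 5] QU: children Q:{G}, U:{G} ∩→ {G}; cost 0
[col 5] QUX: children QU:{G}, X:{A} ∪→ {A,G}; cost 1
[col 5] NQUWX: children NW:{A,T}, QUX:{A,G} ∩→ {A}; cost 0
[col 5] NOQUWX: children NQUWX:{A}, O:{C} ∪→ {A,C}; cost 1
per-site changes: [3, 3, 3, 3, 2, 3]; total = 17

3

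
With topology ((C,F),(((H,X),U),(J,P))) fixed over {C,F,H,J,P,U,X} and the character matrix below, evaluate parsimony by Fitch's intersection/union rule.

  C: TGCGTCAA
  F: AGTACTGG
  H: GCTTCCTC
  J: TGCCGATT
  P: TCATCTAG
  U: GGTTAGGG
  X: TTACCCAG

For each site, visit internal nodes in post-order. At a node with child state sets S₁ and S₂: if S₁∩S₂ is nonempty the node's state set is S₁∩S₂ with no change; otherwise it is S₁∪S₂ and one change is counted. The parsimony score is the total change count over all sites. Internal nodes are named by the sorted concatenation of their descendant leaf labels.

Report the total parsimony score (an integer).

28

[col 0] CF: children C:{T}, F:{A} ∪→ {A,T}; cost 1
[col 0] HX: children H:{G}, X:{T} ∪→ {G,T}; cost 1
[col 0] HUX: children HX:{G,T}, U:{G} ∩→ {G}; cost 0
[col 0] JP: children J:{T}, P:{T} ∩→ {T}; cost 0
[col 0] HJPUX: children HUX:{G}, JP:{T} ∪→ {G,T}; cost 1
[col 0] CFHJPUX: children CF:{A,T}, HJPUX:{G,T} ∩→ {T}; cost 0
[col 1] CF: children C:{G}, F:{G} ∩→ {G}; cost 0
[col 1] HX: children H:{C}, X:{T} ∪→ {C,T}; cost 1
[col 1] HUX: children HX:{C,T}, U:{G} ∪→ {C,G,T}; cost 1
[col 1] JP: children J:{G}, P:{C} ∪→ {C,G}; cost 1
[col 1] HJPUX: children HUX:{C,G,T}, JP:{C,G} ∩→ {C,G}; cost 0
[col 1] CFHJPUX: children CF:{G}, HJPUX:{C,G} ∩→ {G}; cost 0
[col 2] CF: children C:{C}, F:{T} ∪→ {C,T}; cost 1
[col 2] HX: children H:{T}, X:{A} ∪→ {A,T}; cost 1
[col 2] HUX: children HX:{A,T}, U:{T} ∩→ {T}; cost 0
[col 2] JP: children J:{C}, P:{A} ∪→ {A,C}; cost 1
[col 2] HJPUX: children HUX:{T}, JP:{A,C} ∪→ {A,C,T}; cost 1
[col 2] CFHJPUX: children CF:{C,T}, HJPUX:{A,C,T} ∩→ {C,T}; cost 0
[col 3] CF: children C:{G}, F:{A} ∪→ {A,G}; cost 1
[col 3] HX: children H:{T}, X:{C} ∪→ {C,T}; cost 1
[col 3] HUX: children HX:{C,T}, U:{T} ∩→ {T}; cost 0
[col 3] JP: children J:{C}, P:{T} ∪→ {C,T}; cost 1
[col 3] HJPUX: children HUX:{T}, JP:{C,T} ∩→ {T}; cost 0
[col 3] CFHJPUX: children CF:{A,G}, HJPUX:{T} ∪→ {A,G,T}; cost 1
[col 4] CF: children C:{T}, F:{C} ∪→ {C,T}; cost 1
[col 4] HX: children H:{C}, X:{C} ∩→ {C}; cost 0
[col 4] HUX: children HX:{C}, U:{A} ∪→ {A,C}; cost 1
[col 4] JP: children J:{G}, P:{C} ∪→ {C,G}; cost 1
[col 4] HJPUX: children HUX:{A,C}, JP:{C,G} ∩→ {C}; cost 0
[col 4] CFHJPUX: children CF:{C,T}, HJPUX:{C} ∩→ {C}; cost 0
[col 5] CF: children C:{C}, F:{T} ∪→ {C,T}; cost 1
[col 5] HX: children H:{C}, X:{C} ∩→ {C}; cost 0
[col 5] HUX: children HX:{C}, U:{G} ∪→ {C,G}; cost 1
[col 5] JP: children J:{A}, P:{T} ∪→ {A,T}; cost 1
[col 5] HJPUX: children HUX:{C,G}, JP:{A,T} ∪→ {A,C,G,T}; cost 1
[col 5] CFHJPUX: children CF:{C,T}, HJPUX:{A,C,G,T} ∩→ {C,T}; cost 0
[col 6] CF: children C:{A}, F:{G} ∪→ {A,G}; cost 1
[col 6] HX: children H:{T}, X:{A} ∪→ {A,T}; cost 1
[col 6] HUX: children HX:{A,T}, U:{G} ∪→ {A,G,T}; cost 1
[col 6] JP: children J:{T}, P:{A} ∪→ {A,T}; cost 1
[col 6] HJPUX: children HUX:{A,G,T}, JP:{A,T} ∩→ {A,T}; cost 0
[col 6] CFHJPUX: children CF:{A,G}, HJPUX:{A,T} ∩→ {A}; cost 0
[col 7] CF: children C:{A}, F:{G} ∪→ {A,G}; cost 1
[col 7] HX: children H:{C}, X:{G} ∪→ {C,G}; cost 1
[col 7] HUX: children HX:{C,G}, U:{G} ∩→ {G}; cost 0
[col 7] JP: children J:{T}, P:{G} ∪→ {G,T}; cost 1
[col 7] HJPUX: children HUX:{G}, JP:{G,T} ∩→ {G}; cost 0
[col 7] CFHJPUX: children CF:{A,G}, HJPUX:{G} ∩→ {G}; cost 0
per-site changes: [3, 3, 4, 4, 3, 4, 4, 3]; total = 28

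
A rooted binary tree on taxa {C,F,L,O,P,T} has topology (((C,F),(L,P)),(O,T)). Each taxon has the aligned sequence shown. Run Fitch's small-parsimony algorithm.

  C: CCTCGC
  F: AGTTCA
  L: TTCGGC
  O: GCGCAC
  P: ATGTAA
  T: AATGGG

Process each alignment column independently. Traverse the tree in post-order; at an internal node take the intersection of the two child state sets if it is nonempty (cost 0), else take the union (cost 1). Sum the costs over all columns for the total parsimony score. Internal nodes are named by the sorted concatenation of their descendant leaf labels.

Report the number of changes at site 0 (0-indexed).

3

site 0, node CF: C={C} ∪ F={A} → {A,C} (+1)
site 0, node LP: L={T} ∪ P={A} → {A,T} (+1)
site 0, node CFLP: CF={A,C} ∩ LP={A,T} → {A} (+0)
site 0, node OT: O={G} ∪ T={A} → {A,G} (+1)
site 0, node CFLOPT: CFLP={A} ∩ OT={A,G} → {A} (+0)
site 1, node CF: C={C} ∪ F={G} → {C,G} (+1)
site 1, node LP: L={T} ∩ P={T} → {T} (+0)
site 1, node CFLP: CF={C,G} ∪ LP={T} → {C,G,T} (+1)
site 1, node OT: O={C} ∪ T={A} → {A,C} (+1)
site 1, node CFLOPT: CFLP={C,G,T} ∩ OT={A,C} → {C} (+0)
site 2, node CF: C={T} ∩ F={T} → {T} (+0)
site 2, node LP: L={C} ∪ P={G} → {C,G} (+1)
site 2, node CFLP: CF={T} ∪ LP={C,G} → {C,G,T} (+1)
site 2, node OT: O={G} ∪ T={T} → {G,T} (+1)
site 2, node CFLOPT: CFLP={C,G,T} ∩ OT={G,T} → {G,T} (+0)
site 3, node CF: C={C} ∪ F={T} → {C,T} (+1)
site 3, node LP: L={G} ∪ P={T} → {G,T} (+1)
site 3, node CFLP: CF={C,T} ∩ LP={G,T} → {T} (+0)
site 3, node OT: O={C} ∪ T={G} → {C,G} (+1)
site 3, node CFLOPT: CFLP={T} ∪ OT={C,G} → {C,G,T} (+1)
site 4, node CF: C={G} ∪ F={C} → {C,G} (+1)
site 4, node LP: L={G} ∪ P={A} → {A,G} (+1)
site 4, node CFLP: CF={C,G} ∩ LP={A,G} → {G} (+0)
site 4, node OT: O={A} ∪ T={G} → {A,G} (+1)
site 4, node CFLOPT: CFLP={G} ∩ OT={A,G} → {G} (+0)
site 5, node CF: C={C} ∪ F={A} → {A,C} (+1)
site 5, node LP: L={C} ∪ P={A} → {A,C} (+1)
site 5, node CFLP: CF={A,C} ∩ LP={A,C} → {A,C} (+0)
site 5, node OT: O={C} ∪ T={G} → {C,G} (+1)
site 5, node CFLOPT: CFLP={A,C} ∩ OT={C,G} → {C} (+0)
per-site changes: [3, 3, 3, 4, 3, 3]; total = 19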